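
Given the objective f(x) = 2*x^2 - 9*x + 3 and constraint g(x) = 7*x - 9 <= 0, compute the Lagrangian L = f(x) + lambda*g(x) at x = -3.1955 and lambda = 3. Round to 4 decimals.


Step 1: Evaluate f(x).
f(-3.1955) = 2*(-3.1955)^2 - 9*(-3.1955) + 3 = 52.1819
Step 2: Evaluate g(x).
g(-3.1955) = 7*-3.1955 - 9 = -31.3685
Step 3: Compute Lagrangian.
L = 52.1819 + 3*-31.3685 = -41.9236


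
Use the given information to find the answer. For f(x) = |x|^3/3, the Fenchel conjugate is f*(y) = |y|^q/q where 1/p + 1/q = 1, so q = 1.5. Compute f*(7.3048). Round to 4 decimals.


The conjugate exponent q satisfies 1/p + 1/q = 1.
p = 3, so q = 3/(3 - 1) = 1.5
|y|^q = 7.3048^1.5 = 19.743
f*(7.3048) = 19.743 / 1.5 = 13.162


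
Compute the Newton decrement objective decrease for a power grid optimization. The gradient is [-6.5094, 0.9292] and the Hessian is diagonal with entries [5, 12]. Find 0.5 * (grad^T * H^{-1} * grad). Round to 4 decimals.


Step 1: H is diagonal, so H^(-1) * g = [-1.3019, 0.0774].
Step 2: g^T H^(-1) g = sum_i g_i^2 / H_ii
  = (-6.5094)^2/5 + (0.9292)^2/12
  = 8.4745 + 0.072 = 8.5464
Step 3: Objective decrease = 0.5 * g^T H^(-1) g = 4.2732


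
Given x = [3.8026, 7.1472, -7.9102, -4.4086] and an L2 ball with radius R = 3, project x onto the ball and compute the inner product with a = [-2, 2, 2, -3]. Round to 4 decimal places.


Step 1: Compute ||x|| (intermediates to 6 decimals).
||x|| = sqrt(3.8026^2 + 7.1472^2 + (-7.9102)^2 + (-4.4086)^2) = 12.146985
Step 2: Project.
Since ||x|| > R, scale = R/||x|| = 3/12.146985 = 0.246975, proj(x) = scale * x
proj(x) = [0.939147, 1.76518, -1.953622, -1.088814]
Step 3: Dot product.
a^T * proj(x) = -2*0.939147 + 2*1.76518 + 2*(-1.953622) - 3*(-1.088814) = 1.0113


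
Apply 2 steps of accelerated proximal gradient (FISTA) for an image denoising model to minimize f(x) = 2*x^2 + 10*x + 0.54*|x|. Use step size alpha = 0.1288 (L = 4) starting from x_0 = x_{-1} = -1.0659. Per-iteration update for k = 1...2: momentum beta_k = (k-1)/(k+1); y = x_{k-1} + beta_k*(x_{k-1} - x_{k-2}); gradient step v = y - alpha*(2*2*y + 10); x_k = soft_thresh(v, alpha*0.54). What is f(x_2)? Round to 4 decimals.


FISTA on f(x) = 2*x^2 + 10*x + 0.54*|x|
L = 4, alpha = 0.1288
Iteration 1: beta = 0.0, y = -1.0659 + 0.0*(-1.0659 + 1.0659) = -1.0659
  grad(y) = 5.7364, v = y - alpha*grad = -1.8047
  prox(v) = soft_thresh(-1.8047, 0.0696) = -1.7352
Iteration 2: beta = 0.3333, y = -1.7352 + 0.3333*(-1.7352 + 1.0659) = -1.9583
  grad(y) = 2.1668, v = y - alpha*grad = -2.2374
  prox(v) = soft_thresh(-2.2374, 0.0696) = -2.1678
f(x_2) = 2*(-2.1678)^2 + 10*(-2.1678) + 0.54*|-2.1678| = -11.1087


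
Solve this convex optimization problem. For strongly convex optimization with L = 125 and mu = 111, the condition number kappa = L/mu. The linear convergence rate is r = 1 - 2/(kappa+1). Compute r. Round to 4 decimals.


Step 1: Compute the condition number.
kappa = L/mu = 125/111 = 1.1261
Step 2: Compute the convergence rate.
r = 1 - 2/(kappa + 1) = 1 - 2*mu/(L + mu) = (L - mu)/(L + mu) = 14/236 = 0.0593


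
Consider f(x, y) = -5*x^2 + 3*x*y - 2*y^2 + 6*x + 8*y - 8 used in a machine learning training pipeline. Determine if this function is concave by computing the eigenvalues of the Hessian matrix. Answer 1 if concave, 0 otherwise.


The Hessian of f(x,y) = -5*x^2 + 3*x*y - 2*y^2 + 6*x + 8*y - 8 is:
H = [[-10, 3], [3, -4]]
Trace = -10 - 4 = -14
Determinant = -10*-4 - (3)^2 = 31
Discriminant = (-14)^2 - 4*31 = 72.0
Eigenvalues: lambda_1 = -11.2426, lambda_2 = -2.7574
The function is concave.

1


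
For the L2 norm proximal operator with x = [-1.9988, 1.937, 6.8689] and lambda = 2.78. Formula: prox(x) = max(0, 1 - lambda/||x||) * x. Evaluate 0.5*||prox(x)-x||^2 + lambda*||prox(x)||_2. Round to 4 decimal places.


Step 1: Compute ||x||.
||x|| = 7.4114
Step 2: Compute scaling factor.
scale = max(0, 1 - 2.78/7.4114) = 0.6249
Step 3: prox(x) = [-1.2491, 1.2104, 4.2924]
||prox(x)|| = 4.6314
Step 4: Proximal objective.
0.5*||prox-x||^2 = 3.8642
lambda*||prox|| = 12.8753
Total = 16.7395


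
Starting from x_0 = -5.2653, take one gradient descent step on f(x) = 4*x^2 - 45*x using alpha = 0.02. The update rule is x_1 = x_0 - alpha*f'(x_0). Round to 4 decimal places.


We compute the gradient at x_0 and apply the update.
f'(x) = 8*x - 45
f'(-5.2653) = 8*-5.2653 - 45 = -87.1224
x_1 = -5.2653 - 0.02*-87.1224 = -3.5229


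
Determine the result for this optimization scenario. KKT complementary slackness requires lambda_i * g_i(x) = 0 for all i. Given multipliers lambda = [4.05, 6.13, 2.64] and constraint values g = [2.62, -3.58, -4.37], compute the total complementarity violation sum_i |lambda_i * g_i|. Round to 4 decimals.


KKT complementary slackness check:
lambda_1 * g_1 = 4.05 * 2.62 = 10.611
lambda_2 * g_2 = 6.13 * -3.58 = -21.9454
lambda_3 * g_3 = 2.64 * -4.37 = -11.5368
Total violation = 10.611 + 21.9454 + 11.5368 = 44.0932


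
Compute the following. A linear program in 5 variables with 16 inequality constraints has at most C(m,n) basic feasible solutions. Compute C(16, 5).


Each vertex corresponds to some choice of n active constraints out of m, so the number of vertices is at most C(m, n) = m! / (n!(m-n)!).
m = 16, n = 5
Numerator: 16 * 15 * 14 * 13 * 12
Denominator: 5! = 120
C(16, 5) = 4368


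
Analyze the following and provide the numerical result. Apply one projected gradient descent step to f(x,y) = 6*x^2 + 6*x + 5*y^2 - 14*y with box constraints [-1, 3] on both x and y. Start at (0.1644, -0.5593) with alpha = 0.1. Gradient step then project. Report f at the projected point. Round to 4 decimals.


Step 1: Compute gradient at (0.1644, -0.5593).
grad_x = 2*6*0.1644 + 6 = 7.9728
grad_y = 2*5*-0.5593 - 14 = -19.593
Step 2: Gradient step.
x_raw = 0.1644 - 0.1*7.9728 = -0.6329
y_raw = -0.5593 - 0.1*-19.593 = 1.4
Step 3: Project onto [-1, 3].
x_proj = clip(-0.6329) = -0.6329
y_proj = clip(1.4) = 1.4
Step 4: Evaluate f.
f(-0.6329, 1.4) = -11.1941


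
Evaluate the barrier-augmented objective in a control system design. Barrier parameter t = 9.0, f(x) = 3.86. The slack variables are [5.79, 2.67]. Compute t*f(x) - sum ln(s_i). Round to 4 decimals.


Step 1: Compute log-barrier.
ln values: [1.7561, 0.9821]
phi = -(1.7561 + 0.9821) = -2.7382
Step 2: Compute augmented objective.
t*f(x) = 9.0*3.86 = 34.74
Total = 34.74 - 2.7382 = 32.0018


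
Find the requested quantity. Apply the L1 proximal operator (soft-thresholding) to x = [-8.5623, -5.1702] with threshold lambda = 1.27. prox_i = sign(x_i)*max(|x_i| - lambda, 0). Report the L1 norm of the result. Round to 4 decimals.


Soft-thresholding with lambda = 1.27:
prox(-8.5623) = sign(-8.5623)*max(|-8.5623| - 1.27, 0) = -7.2923
prox(-5.1702) = sign(-5.1702)*max(|-5.1702| - 1.27, 0) = -3.9002
prox(x) = [-7.2923, -3.9002]
||prox(x)||_1 = 7.2923 + 3.9002 = 11.1925


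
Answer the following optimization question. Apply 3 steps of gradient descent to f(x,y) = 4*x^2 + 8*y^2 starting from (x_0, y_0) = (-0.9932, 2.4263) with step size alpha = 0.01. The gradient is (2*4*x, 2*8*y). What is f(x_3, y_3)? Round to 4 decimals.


Gradient descent on f(x,y) = 4*x^2 + 8*y^2.
Starting point: (-0.9932, 2.4263), alpha = 0.01
Step 1: grad_x = 2*4*-0.9932 = -7.9456, grad_y = 2*8*2.4263 = 38.8208
  x_1 = -0.9932 - 0.01*-7.9456 = -0.9137
  y_1 = 2.4263 - 0.01*38.8208 = 2.0381
Step 2: grad_x = 2*4*-0.9137 = -7.31, grad_y = 2*8*2.0381 = 32.6095
  x_2 = -0.9137 - 0.01*-7.31 = -0.8406
  y_2 = 2.0381 - 0.01*32.6095 = 1.712
Step 3: grad_x = 2*4*-0.8406 = -6.7252, grad_y = 2*8*1.712 = 27.392
  x_3 = -0.8406 - 0.01*-6.7252 = -0.7734
  y_3 = 1.712 - 0.01*27.392 = 1.4381
f(-0.7734, 1.4381) = 4*(-0.7734)^2 + 8*1.4381^2 = 18.9371


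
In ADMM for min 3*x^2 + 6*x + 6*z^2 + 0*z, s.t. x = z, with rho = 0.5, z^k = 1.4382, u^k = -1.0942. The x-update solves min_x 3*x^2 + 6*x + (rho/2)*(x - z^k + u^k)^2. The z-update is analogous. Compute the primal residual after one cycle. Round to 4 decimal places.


ADMM iteration with rho = 0.5, z^k = 1.4382, u^k = -1.0942
Step 1: x-update.
Minimize 3*x^2 + 6*x + (0.5/2)*(x - 1.4382 - 1.0942)^2
FOC: (2*3 + 0.5)*x = -6 + 0.5*(1.4382 + 1.0942)
x^{k+1} = -0.7283
Step 2: z-update.
Minimize 6*z^2 + 0*z + (0.5/2)*(-0.7283 - z - 1.0942)^2
FOC: (2*6 + 0.5)*z = 0 + 0.5*(-0.7283 - 1.0942)
z^{k+1} = -0.0729
Step 3: u-update.
u^{k+1} = -1.0942 - 0.7283 + 0.0729 = -1.7496
Step 4: Primal residual = |-0.7283 + 0.0729| = 0.6554


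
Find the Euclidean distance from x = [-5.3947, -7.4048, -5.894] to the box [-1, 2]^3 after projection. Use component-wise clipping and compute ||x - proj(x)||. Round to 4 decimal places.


Project each component onto [-1, 2].
clip(-5.3947) = -1.0, clip(-7.4048) = -1.0, clip(-5.894) = -1.0
Projection = [-1.0, -1.0, -1.0]
Squared diffs: [19.3134, 41.0215, 23.9512]
Distance = sqrt(84.2861) = 9.1807


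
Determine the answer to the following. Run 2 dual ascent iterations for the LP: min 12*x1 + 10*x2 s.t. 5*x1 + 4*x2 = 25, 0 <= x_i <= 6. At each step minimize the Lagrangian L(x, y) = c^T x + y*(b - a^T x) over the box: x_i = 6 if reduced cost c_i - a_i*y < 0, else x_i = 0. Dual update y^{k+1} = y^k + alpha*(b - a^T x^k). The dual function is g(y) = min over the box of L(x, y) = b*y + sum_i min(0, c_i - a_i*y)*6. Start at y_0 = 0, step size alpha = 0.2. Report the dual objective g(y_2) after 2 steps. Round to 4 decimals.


Dual ascent for LP: min 12*x1 + 10*x2, 5*x1 + 4*x2 = 25, 0 <= x_i <= 6
Step 1: y^k = 0.0, reduced costs: (12.0, 10.0)
  x^k = (0.0, 0.0), subgradient = b - a^T x = 25.0
  y^{k+1} = 0.0 + 0.2*25.0 = 5.0
Step 2: y^k = 5.0, reduced costs: (-13.0, -10.0)
  x^k = (6.0, 6.0), subgradient = b - a^T x = -29.0
  y^{k+1} = 5.0 + 0.2*-29.0 = -0.8
Dual objective at y_2 = -0.8: reduced costs (16.0, 13.2), box minimizer x = (0.0, 0.0)
g(y_2) = b*y + (c1 - a1*y)*x1 + (c2 - a2*y)*x2 = 25*(-0.8) + 16.0*0.0 + 13.2*0.0 = -20.0 + 0.0 + 0.0 = -20.0


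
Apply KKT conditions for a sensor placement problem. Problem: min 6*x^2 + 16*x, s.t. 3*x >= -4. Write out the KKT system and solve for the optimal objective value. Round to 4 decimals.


Step 1: Try lambda = 0 (constraint inactive).
Stationarity: 2*6*x + 16 = 0
x* = -16/(2*6) = -4/3 = -1.3333 (rounded; the exact value -4/3 is used below)
Check constraint: 3*-1.3333 = -3.9999 >= -4 -- satisfied.
Step 2: Compute optimal value.
f(x*) = 6*(-4/3)^2 + 16*(-4/3) = -10.6667


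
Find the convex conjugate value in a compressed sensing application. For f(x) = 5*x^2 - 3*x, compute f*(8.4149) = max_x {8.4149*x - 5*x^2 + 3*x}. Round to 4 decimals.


f*(y) = sup_x {y*x - a*x^2 - b*x} = sup_x {(y-b)*x - a*x^2}
FOC: (y - b) - 2a*x = 0 => x* = (y - b)/(2a)
x* = (8.4149 + 3)/(2*5) = 1.1415
f*(8.4149) = (y-b)^2/(4a) = (8.4149 + 3)^2/(4*5)
= 130.2999/20 = 6.515


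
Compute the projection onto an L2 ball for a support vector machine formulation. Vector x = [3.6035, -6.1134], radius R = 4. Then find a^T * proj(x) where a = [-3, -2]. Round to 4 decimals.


Step 1: Compute ||x|| (intermediates to 6 decimals).
||x|| = sqrt(3.6035^2 + (-6.1134)^2) = 7.096399
Step 2: Project.
Since ||x|| > R, scale = R/||x|| = 4/7.096399 = 0.563666, proj(x) = scale * x
proj(x) = [2.03117, -3.445916]
Step 3: Dot product.
a^T * proj(x) = -3*2.03117 - 2*(-3.445916) = 0.7983


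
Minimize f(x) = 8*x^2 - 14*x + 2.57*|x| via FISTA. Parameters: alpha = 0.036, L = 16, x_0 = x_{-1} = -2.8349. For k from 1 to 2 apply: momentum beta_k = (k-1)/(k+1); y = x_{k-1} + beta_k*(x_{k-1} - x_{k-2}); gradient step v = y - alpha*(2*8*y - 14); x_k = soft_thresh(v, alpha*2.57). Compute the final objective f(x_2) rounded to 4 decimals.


FISTA on f(x) = 8*x^2 - 14*x + 2.57*|x|
L = 16, alpha = 0.036
Iteration 1: beta = 0.0, y = -2.8349 + 0.0*(-2.8349 + 2.8349) = -2.8349
  grad(y) = -59.3584, v = y - alpha*grad = -0.698
  prox(v) = soft_thresh(-0.698, 0.0925) = -0.6055
Iteration 2: beta = 0.3333, y = -0.6055 + 0.3333*(-0.6055 + 2.8349) = 0.1377
  grad(y) = -11.7974, v = y - alpha*grad = 0.5624
  prox(v) = soft_thresh(0.5624, 0.0925) = 0.4698
f(x_2) = 8*0.4698^2 - 14*0.4698 + 2.57*|0.4698| = -3.6043


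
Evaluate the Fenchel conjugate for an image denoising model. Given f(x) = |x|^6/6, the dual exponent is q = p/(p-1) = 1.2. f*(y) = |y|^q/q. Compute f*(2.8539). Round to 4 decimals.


The conjugate exponent q satisfies 1/p + 1/q = 1.
p = 6, so q = 6/(6 - 1) = 1.2
|y|^q = 2.8539^1.2 = 3.5199
f*(2.8539) = 3.5199 / 1.2 = 2.9332


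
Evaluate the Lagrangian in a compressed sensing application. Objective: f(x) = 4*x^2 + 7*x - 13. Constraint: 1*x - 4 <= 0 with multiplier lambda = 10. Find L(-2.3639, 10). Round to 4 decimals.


Step 1: Evaluate f(x).
f(-2.3639) = 4*(-2.3639)^2 + 7*(-2.3639) - 13 = -7.1952
Step 2: Evaluate g(x).
g(-2.3639) = 1*-2.3639 - 4 = -6.3639
Step 3: Compute Lagrangian.
L = -7.1952 + 10*-6.3639 = -70.8342


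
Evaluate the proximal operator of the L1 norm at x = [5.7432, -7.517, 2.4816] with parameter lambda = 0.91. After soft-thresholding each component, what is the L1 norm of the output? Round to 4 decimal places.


Soft-thresholding with lambda = 0.91:
prox(5.7432) = sign(5.7432)*max(|5.7432| - 0.91, 0) = 4.8332
prox(-7.517) = sign(-7.517)*max(|-7.517| - 0.91, 0) = -6.607
prox(2.4816) = sign(2.4816)*max(|2.4816| - 0.91, 0) = 1.5716
prox(x) = [4.8332, -6.607, 1.5716]
||prox(x)||_1 = 4.8332 + 6.607 + 1.5716 = 13.0118


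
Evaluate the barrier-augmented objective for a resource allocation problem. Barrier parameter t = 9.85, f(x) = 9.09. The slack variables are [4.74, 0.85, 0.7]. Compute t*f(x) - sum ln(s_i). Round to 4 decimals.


Step 1: Compute log-barrier.
ln values: [1.556, -0.1625, -0.3567]
phi = -(1.556 - 0.1625 - 0.3567) = -1.0368
Step 2: Compute augmented objective.
t*f(x) = 9.85*9.09 = 89.5365
Total = 89.5365 - 1.0368 = 88.4997


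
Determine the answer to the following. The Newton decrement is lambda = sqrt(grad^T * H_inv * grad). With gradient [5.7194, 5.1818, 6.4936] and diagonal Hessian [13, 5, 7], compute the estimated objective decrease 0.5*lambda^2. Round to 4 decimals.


Step 1: H is diagonal, so H^(-1) * g = [0.44, 1.0364, 0.9277].
Step 2: g^T H^(-1) g = sum_i g_i^2 / H_ii
  = (5.7194)^2/13 + (5.1818)^2/5 + (6.4936)^2/7
  = 2.5163 + 5.3702 + 6.0238 = 13.9103
Step 3: Objective decrease = 0.5 * g^T H^(-1) g = 6.9552


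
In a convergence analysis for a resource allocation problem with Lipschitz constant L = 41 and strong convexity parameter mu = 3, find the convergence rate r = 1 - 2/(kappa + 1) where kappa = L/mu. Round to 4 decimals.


Step 1: Compute the condition number.
kappa = L/mu = 41/3 = 13.6667
Step 2: Compute the convergence rate.
r = 1 - 2/(kappa + 1) = 1 - 2*mu/(L + mu) = (L - mu)/(L + mu) = 38/44 = 0.8636


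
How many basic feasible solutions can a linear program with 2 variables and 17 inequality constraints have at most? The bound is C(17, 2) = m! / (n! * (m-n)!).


Each vertex corresponds to some choice of n active constraints out of m, so the number of vertices is at most C(m, n) = m! / (n!(m-n)!).
m = 17, n = 2
Numerator: 17 * 16
Denominator: 2! = 2
C(17, 2) = 136


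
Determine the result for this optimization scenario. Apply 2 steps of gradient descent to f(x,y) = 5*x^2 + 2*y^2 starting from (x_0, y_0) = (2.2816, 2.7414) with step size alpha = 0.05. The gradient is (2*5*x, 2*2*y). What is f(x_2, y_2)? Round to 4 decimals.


Gradient descent on f(x,y) = 5*x^2 + 2*y^2.
Starting point: (2.2816, 2.7414), alpha = 0.05
Step 1: grad_x = 2*5*2.2816 = 22.816, grad_y = 2*2*2.7414 = 10.9656
  x_1 = 2.2816 - 0.05*22.816 = 1.1408
  y_1 = 2.7414 - 0.05*10.9656 = 2.1931
Step 2: grad_x = 2*5*1.1408 = 11.408, grad_y = 2*2*2.1931 = 8.7725
  x_2 = 1.1408 - 0.05*11.408 = 0.5704
  y_2 = 2.1931 - 0.05*8.7725 = 1.7545
f(0.5704, 1.7545) = 5*0.5704^2 + 2*1.7545^2 = 7.7833


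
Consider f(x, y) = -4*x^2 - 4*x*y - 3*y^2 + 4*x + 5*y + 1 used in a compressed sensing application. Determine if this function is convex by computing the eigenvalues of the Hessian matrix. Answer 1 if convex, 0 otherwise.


The Hessian of f(x,y) = -4*x^2 - 4*x*y - 3*y^2 + 4*x + 5*y + 1 is:
H = [[-8, -4], [-4, -6]]
Trace = -8 - 6 = -14
Determinant = -8*-6 - (-4)^2 = 32
Discriminant = (-14)^2 - 4*32 = 68.0
Eigenvalues: lambda_1 = -11.1231, lambda_2 = -2.8769
The function is not convex.

0


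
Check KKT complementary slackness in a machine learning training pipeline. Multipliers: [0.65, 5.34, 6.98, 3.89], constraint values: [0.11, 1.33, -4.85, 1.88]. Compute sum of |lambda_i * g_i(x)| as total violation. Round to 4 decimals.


KKT complementary slackness check:
lambda_1 * g_1 = 0.65 * 0.11 = 0.0715
lambda_2 * g_2 = 5.34 * 1.33 = 7.1022
lambda_3 * g_3 = 6.98 * -4.85 = -33.853
lambda_4 * g_4 = 3.89 * 1.88 = 7.3132
Total violation = 0.0715 + 7.1022 + 33.853 + 7.3132 = 48.3399


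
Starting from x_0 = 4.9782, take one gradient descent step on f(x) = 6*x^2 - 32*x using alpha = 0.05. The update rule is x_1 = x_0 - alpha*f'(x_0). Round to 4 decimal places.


We compute the gradient at x_0 and apply the update.
f'(x) = 12*x - 32
f'(4.9782) = 12*4.9782 - 32 = 27.7384
x_1 = 4.9782 - 0.05*27.7384 = 3.5913


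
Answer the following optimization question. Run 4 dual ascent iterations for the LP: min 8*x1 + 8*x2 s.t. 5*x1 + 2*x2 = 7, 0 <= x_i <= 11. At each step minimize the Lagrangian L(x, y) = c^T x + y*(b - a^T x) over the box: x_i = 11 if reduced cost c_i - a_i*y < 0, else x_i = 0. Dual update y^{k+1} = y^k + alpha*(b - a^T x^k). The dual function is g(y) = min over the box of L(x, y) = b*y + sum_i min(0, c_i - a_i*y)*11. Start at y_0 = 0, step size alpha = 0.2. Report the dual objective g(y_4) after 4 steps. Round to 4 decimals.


Dual ascent for LP: min 8*x1 + 8*x2, 5*x1 + 2*x2 = 7, 0 <= x_i <= 11
Step 1: y^k = 0.0, reduced costs: (8.0, 8.0)
  x^k = (0.0, 0.0), subgradient = b - a^T x = 7.0
  y^{k+1} = 0.0 + 0.2*7.0 = 1.4
Step 2: y^k = 1.4, reduced costs: (1.0, 5.2)
  x^k = (0.0, 0.0), subgradient = b - a^T x = 7.0
  y^{k+1} = 1.4 + 0.2*7.0 = 2.8
Step 3: y^k = 2.8, reduced costs: (-6.0, 2.4)
  x^k = (11.0, 0.0), subgradient = b - a^T x = -48.0
  y^{k+1} = 2.8 + 0.2*-48.0 = -6.8
Step 4: y^k = -6.8, reduced costs: (42.0, 21.6)
  x^k = (0.0, 0.0), subgradient = b - a^T x = 7.0
  y^{k+1} = -6.8 + 0.2*7.0 = -5.4
Dual objective at y_4 = -5.4: reduced costs (35.0, 18.8), box minimizer x = (0.0, 0.0)
g(y_4) = b*y + (c1 - a1*y)*x1 + (c2 - a2*y)*x2 = 7*(-5.4) + 35.0*0.0 + 18.8*0.0 = -37.8 + 0.0 + 0.0 = -37.8


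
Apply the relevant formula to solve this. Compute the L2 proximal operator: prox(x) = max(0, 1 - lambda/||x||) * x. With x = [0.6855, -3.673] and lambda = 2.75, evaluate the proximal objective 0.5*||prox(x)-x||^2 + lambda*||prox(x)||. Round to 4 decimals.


Step 1: Compute ||x||.
||x|| = 3.7364
Step 2: Compute scaling factor.
scale = max(0, 1 - 2.75/3.7364) = 0.264
Step 3: prox(x) = [0.181, -0.9697]
||prox(x)|| = 0.9864
Step 4: Proximal objective.
0.5*||prox-x||^2 = 3.7813
lambda*||prox|| = 2.7126
Total = 6.4939


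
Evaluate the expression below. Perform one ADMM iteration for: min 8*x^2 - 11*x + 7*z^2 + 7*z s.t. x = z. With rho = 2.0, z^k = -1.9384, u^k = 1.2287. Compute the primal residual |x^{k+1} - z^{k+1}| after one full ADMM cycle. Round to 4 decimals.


ADMM iteration with rho = 2.0, z^k = -1.9384, u^k = 1.2287
Step 1: x-update.
Minimize 8*x^2 - 11*x + (2.0/2)*(x + 1.9384 + 1.2287)^2
FOC: (2*8 + 2.0)*x = 11 + 2.0*(-1.9384 - 1.2287)
x^{k+1} = 0.2592
Step 2: z-update.
Minimize 7*z^2 + 7*z + (2.0/2)*(0.2592 - z + 1.2287)^2
FOC: (2*7 + 2.0)*z = -7 + 2.0*(0.2592 + 1.2287)
z^{k+1} = -0.2515
Step 3: u-update.
u^{k+1} = 1.2287 + 0.2592 + 0.2515 = 1.7394
Step 4: Primal residual = |0.2592 + 0.2515| = 0.5107


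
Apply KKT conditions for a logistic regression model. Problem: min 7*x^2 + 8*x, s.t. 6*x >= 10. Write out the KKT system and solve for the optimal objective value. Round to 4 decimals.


Step 1: Try lambda = 0 (constraint inactive).
x_unc = -8/(2*7) = -0.5714
Check: 6*-0.5714 = -3.4284 < 10 -- violated!
Step 2: Constraint must be active: 6*x = 10
x* = 10/6 = 5/3 = 1.6667 (rounded; the exact value 5/3 is used below)
lambda = (2*7*(5/3) + 8)/6 = 5.2222
Step 3: Compute optimal value.
f(x*) = 7*(5/3)^2 + 8*(5/3) = 32.7778


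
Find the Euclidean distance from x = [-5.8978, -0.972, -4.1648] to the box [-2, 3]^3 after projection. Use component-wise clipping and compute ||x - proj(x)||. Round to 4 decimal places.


Project each component onto [-2, 3].
clip(-5.8978) = -2.0, clip(-0.972) = -0.972, clip(-4.1648) = -2.0
Projection = [-2.0, -0.972, -2.0]
Squared diffs: [15.1928, 0.0, 4.6864]
Distance = sqrt(19.8792) = 4.4586


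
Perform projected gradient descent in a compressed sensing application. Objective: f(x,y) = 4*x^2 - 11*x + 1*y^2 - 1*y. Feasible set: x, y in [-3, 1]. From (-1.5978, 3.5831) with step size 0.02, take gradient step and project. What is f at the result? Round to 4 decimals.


Step 1: Compute gradient at (-1.5978, 3.5831).
grad_x = 2*4*-1.5978 - 11 = -23.7824
grad_y = 2*1*3.5831 - 1 = 6.1662
Step 2: Gradient step.
x_raw = -1.5978 - 0.02*-23.7824 = -1.1222
y_raw = 3.5831 - 0.02*6.1662 = 3.4598
Step 3: Project onto [-3, 1].
x_proj = clip(-1.1222) = -1.1222
y_proj = clip(3.4598) = 1.0
Step 4: Evaluate f.
f(-1.1222, 1.0) = 17.3806


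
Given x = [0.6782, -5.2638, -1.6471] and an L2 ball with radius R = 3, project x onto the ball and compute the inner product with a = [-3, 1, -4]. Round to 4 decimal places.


Step 1: Compute ||x|| (intermediates to 6 decimals).
||x|| = sqrt(0.6782^2 + (-5.2638)^2 + (-1.6471)^2) = 5.557021
Step 2: Project.
Since ||x|| > R, scale = R/||x|| = 3/5.557021 = 0.539858, proj(x) = scale * x
proj(x) = [0.366132, -2.841705, -0.8892]
Step 3: Dot product.
a^T * proj(x) = -3*0.366132 + 1*(-2.841705) - 4*(-0.8892) = -0.3833


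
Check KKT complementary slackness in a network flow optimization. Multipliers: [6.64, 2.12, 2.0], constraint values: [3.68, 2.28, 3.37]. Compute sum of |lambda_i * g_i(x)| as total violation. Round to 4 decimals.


KKT complementary slackness check:
lambda_1 * g_1 = 6.64 * 3.68 = 24.4352
lambda_2 * g_2 = 2.12 * 2.28 = 4.8336
lambda_3 * g_3 = 2.0 * 3.37 = 6.74
Total violation = 24.4352 + 4.8336 + 6.74 = 36.0088


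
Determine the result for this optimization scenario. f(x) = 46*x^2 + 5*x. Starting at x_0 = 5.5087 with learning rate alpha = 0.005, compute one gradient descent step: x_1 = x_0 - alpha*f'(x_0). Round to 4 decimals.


We compute the gradient at x_0 and apply the update.
f'(x) = 92*x + 5
f'(5.5087) = 92*5.5087 + 5 = 511.8004
x_1 = 5.5087 - 0.005*511.8004 = 2.9497


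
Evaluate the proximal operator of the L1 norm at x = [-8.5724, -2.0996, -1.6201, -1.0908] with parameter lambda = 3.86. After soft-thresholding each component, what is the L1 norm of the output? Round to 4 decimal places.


Soft-thresholding with lambda = 3.86:
prox(-8.5724) = sign(-8.5724)*max(|-8.5724| - 3.86, 0) = -4.7124
prox(-2.0996) = sign(-2.0996)*max(|-2.0996| - 3.86, 0) = 0.0
prox(-1.6201) = sign(-1.6201)*max(|-1.6201| - 3.86, 0) = 0.0
prox(-1.0908) = sign(-1.0908)*max(|-1.0908| - 3.86, 0) = 0.0
prox(x) = [-4.7124, 0.0, 0.0, 0.0]
||prox(x)||_1 = 4.7124 + 0.0 + 0.0 + 0.0 = 4.7124


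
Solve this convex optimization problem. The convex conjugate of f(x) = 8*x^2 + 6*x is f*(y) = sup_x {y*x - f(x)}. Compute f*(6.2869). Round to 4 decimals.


f*(y) = sup_x {y*x - a*x^2 - b*x} = sup_x {(y-b)*x - a*x^2}
FOC: (y - b) - 2a*x = 0 => x* = (y - b)/(2a)
x* = (6.2869 - 6)/(2*8) = 0.0179
f*(6.2869) = (y-b)^2/(4a) = (6.2869 - 6)^2/(4*8)
= 0.0823/32 = 0.0026


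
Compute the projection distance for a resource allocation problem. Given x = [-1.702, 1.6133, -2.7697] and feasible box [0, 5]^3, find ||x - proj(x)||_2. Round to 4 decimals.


Project each component onto [0, 5].
clip(-1.702) = 0.0, clip(1.6133) = 1.6133, clip(-2.7697) = 0.0
Projection = [0.0, 1.6133, 0.0]
Squared diffs: [2.8968, 0.0, 7.6712]
Distance = sqrt(10.568) = 3.2509


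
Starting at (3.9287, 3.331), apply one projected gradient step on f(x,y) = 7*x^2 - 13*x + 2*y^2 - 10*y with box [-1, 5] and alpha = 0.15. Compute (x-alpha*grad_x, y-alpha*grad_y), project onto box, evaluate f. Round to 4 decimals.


Step 1: Compute gradient at (3.9287, 3.331).
grad_x = 2*7*3.9287 - 13 = 42.0018
grad_y = 2*2*3.331 - 10 = 3.324
Step 2: Gradient step.
x_raw = 3.9287 - 0.15*42.0018 = -2.3716
y_raw = 3.331 - 0.15*3.324 = 2.8324
Step 3: Project onto [-1, 5].
x_proj = clip(-2.3716) = -1.0
y_proj = clip(2.8324) = 2.8324
Step 4: Evaluate f.
f(-1.0, 2.8324) = 7.721


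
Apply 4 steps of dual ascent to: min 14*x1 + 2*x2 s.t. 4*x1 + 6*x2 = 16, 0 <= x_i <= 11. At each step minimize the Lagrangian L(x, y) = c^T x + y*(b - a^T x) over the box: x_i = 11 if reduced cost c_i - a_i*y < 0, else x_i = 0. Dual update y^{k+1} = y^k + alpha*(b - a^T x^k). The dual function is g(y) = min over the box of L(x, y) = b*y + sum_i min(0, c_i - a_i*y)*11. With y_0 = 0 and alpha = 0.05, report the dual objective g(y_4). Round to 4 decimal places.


Dual ascent for LP: min 14*x1 + 2*x2, 4*x1 + 6*x2 = 16, 0 <= x_i <= 11
Step 1: y^k = 0.0, reduced costs: (14.0, 2.0)
  x^k = (0.0, 0.0), subgradient = b - a^T x = 16.0
  y^{k+1} = 0.0 + 0.05*16.0 = 0.8
Step 2: y^k = 0.8, reduced costs: (10.8, -2.8)
  x^k = (0.0, 11.0), subgradient = b - a^T x = -50.0
  y^{k+1} = 0.8 + 0.05*-50.0 = -1.7
Step 3: y^k = -1.7, reduced costs: (20.8, 12.2)
  x^k = (0.0, 0.0), subgradient = b - a^T x = 16.0
  y^{k+1} = -1.7 + 0.05*16.0 = -0.9
Step 4: y^k = -0.9, reduced costs: (17.6, 7.4)
  x^k = (0.0, 0.0), subgradient = b - a^T x = 16.0
  y^{k+1} = -0.9 + 0.05*16.0 = -0.1
Dual objective at y_4 = -0.1: reduced costs (14.4, 2.6), box minimizer x = (0.0, 0.0)
g(y_4) = b*y + (c1 - a1*y)*x1 + (c2 - a2*y)*x2 = 16*(-0.1) + 14.4*0.0 + 2.6*0.0 = -1.6 + 0.0 + 0.0 = -1.6


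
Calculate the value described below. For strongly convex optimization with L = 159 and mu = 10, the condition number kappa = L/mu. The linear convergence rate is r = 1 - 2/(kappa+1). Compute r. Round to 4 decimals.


Step 1: Compute the condition number.
kappa = L/mu = 159/10 = 15.9
Step 2: Compute the convergence rate.
r = 1 - 2/(kappa + 1) = 1 - 2*mu/(L + mu) = (L - mu)/(L + mu) = 149/169 = 0.8817


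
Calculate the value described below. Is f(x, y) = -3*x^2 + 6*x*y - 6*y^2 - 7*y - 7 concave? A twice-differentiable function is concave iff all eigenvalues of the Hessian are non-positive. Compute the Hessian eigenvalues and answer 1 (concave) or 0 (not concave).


The Hessian of f(x,y) = -3*x^2 + 6*x*y - 6*y^2 - 7*y - 7 is:
H = [[-6, 6], [6, -12]]
Trace = -6 - 12 = -18
Determinant = -6*-12 - (6)^2 = 36
Discriminant = (-18)^2 - 4*36 = 180.0
Eigenvalues: lambda_1 = -15.7082, lambda_2 = -2.2918
The function is concave.

1


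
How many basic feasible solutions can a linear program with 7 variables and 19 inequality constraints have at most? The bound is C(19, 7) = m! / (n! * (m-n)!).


Each vertex corresponds to some choice of n active constraints out of m, so the number of vertices is at most C(m, n) = m! / (n!(m-n)!).
m = 19, n = 7
Numerator: 19 * 18 * 17 * 16 * 15 * 14 * 13
Denominator: 7! = 5040
C(19, 7) = 50388


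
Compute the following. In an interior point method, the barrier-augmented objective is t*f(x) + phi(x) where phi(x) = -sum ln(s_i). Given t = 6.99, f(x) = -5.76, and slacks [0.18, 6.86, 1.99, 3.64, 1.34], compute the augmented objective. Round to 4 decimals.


Step 1: Compute log-barrier.
ln values: [-1.7148, 1.9257, 0.6881, 1.292, 0.2927]
phi = -(-1.7148 + 1.9257 + 0.6881 + 1.292 + 0.2927) = -2.4837
Step 2: Compute augmented objective.
t*f(x) = 6.99*-5.76 = -40.2624
Total = -40.2624 - 2.4837 = -42.7461


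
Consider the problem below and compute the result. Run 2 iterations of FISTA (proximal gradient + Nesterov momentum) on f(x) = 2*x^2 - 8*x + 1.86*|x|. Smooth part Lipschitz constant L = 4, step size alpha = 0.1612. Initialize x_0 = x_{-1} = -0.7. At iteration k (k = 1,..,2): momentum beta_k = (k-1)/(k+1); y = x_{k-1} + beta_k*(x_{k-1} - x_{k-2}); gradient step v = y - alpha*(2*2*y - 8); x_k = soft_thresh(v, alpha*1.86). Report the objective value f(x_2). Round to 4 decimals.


FISTA on f(x) = 2*x^2 - 8*x + 1.86*|x|
L = 4, alpha = 0.1612
Iteration 1: beta = 0.0, y = -0.7 + 0.0*(-0.7 + 0.7) = -0.7
  grad(y) = -10.8, v = y - alpha*grad = 1.041
  prox(v) = soft_thresh(1.041, 0.2998) = 0.7411
Iteration 2: beta = 0.3333, y = 0.7411 + 0.3333*(0.7411 + 0.7) = 1.2215
  grad(y) = -3.114, v = y - alpha*grad = 1.7235
  prox(v) = soft_thresh(1.7235, 0.2998) = 1.4236
f(x_2) = 2*1.4236^2 - 8*1.4236 + 1.86*|1.4236| = -4.6877


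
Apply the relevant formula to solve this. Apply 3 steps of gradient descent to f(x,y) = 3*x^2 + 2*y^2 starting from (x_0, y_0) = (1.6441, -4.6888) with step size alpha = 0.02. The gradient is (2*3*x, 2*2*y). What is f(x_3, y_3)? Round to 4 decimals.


Gradient descent on f(x,y) = 3*x^2 + 2*y^2.
Starting point: (1.6441, -4.6888), alpha = 0.02
Step 1: grad_x = 2*3*1.6441 = 9.8646, grad_y = 2*2*-4.6888 = -18.7552
  x_1 = 1.6441 - 0.02*9.8646 = 1.4468
  y_1 = -4.6888 - 0.02*-18.7552 = -4.3137
Step 2: grad_x = 2*3*1.4468 = 8.6808, grad_y = 2*2*-4.3137 = -17.2548
  x_2 = 1.4468 - 0.02*8.6808 = 1.2732
  y_2 = -4.3137 - 0.02*-17.2548 = -3.9686
Step 3: grad_x = 2*3*1.2732 = 7.6391, grad_y = 2*2*-3.9686 = -15.8744
  x_3 = 1.2732 - 0.02*7.6391 = 1.1204
  y_3 = -3.9686 - 0.02*-15.8744 = -3.6511
f(1.1204, -3.6511) = 3*1.1204^2 + 2*(-3.6511)^2 = 30.4272


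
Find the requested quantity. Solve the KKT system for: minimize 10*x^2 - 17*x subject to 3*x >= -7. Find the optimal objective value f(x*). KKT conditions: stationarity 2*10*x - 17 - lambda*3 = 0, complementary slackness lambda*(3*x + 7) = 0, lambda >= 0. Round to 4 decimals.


Step 1: Try lambda = 0 (constraint inactive).
Stationarity: 2*10*x - 17 = 0
x* = 17/(2*10) = 0.85
Check constraint: 3*0.85 = 2.55 >= -7 -- satisfied.
Step 2: Compute optimal value.
f(x*) = 10*0.85^2 - 17*0.85 = -7.225


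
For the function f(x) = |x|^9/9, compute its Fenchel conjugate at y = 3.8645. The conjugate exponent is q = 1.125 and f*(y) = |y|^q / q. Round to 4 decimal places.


The conjugate exponent q satisfies 1/p + 1/q = 1.
p = 9, so q = 9/(9 - 1) = 1.125
|y|^q = 3.8645^1.125 = 4.5759
f*(3.8645) = 4.5759 / 1.125 = 4.0675


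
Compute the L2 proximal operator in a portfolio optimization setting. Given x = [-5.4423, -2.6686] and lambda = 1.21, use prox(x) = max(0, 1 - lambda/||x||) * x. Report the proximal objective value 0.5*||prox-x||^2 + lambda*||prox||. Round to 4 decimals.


Step 1: Compute ||x||.
||x|| = 6.0614
Step 2: Compute scaling factor.
scale = max(0, 1 - 1.21/6.0614) = 0.8004
Step 3: prox(x) = [-4.3559, -2.1359]
||prox(x)|| = 4.8514
Step 4: Proximal objective.
0.5*||prox-x||^2 = 0.7321
lambda*||prox|| = 5.8702
Total = 6.6022


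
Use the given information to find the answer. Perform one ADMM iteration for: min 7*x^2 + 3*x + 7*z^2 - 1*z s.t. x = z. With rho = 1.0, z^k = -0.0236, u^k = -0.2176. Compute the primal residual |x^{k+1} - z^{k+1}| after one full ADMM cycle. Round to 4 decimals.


ADMM iteration with rho = 1.0, z^k = -0.0236, u^k = -0.2176
Step 1: x-update.
Minimize 7*x^2 + 3*x + (1.0/2)*(x + 0.0236 - 0.2176)^2
FOC: (2*7 + 1.0)*x = -3 + 1.0*(-0.0236 + 0.2176)
x^{k+1} = -0.1871
Step 2: z-update.
Minimize 7*z^2 - 1*z + (1.0/2)*(-0.1871 - z - 0.2176)^2
FOC: (2*7 + 1.0)*z = 1 + 1.0*(-0.1871 - 0.2176)
z^{k+1} = 0.0397
Step 3: u-update.
u^{k+1} = -0.2176 - 0.1871 - 0.0397 = -0.4444
Step 4: Primal residual = |-0.1871 - 0.0397| = 0.2268


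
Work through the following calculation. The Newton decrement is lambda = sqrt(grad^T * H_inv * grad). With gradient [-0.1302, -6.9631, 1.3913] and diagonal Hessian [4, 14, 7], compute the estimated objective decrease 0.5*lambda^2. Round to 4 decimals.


Step 1: H is diagonal, so H^(-1) * g = [-0.0326, -0.4974, 0.1988].
Step 2: g^T H^(-1) g = sum_i g_i^2 / H_ii
  = (-0.1302)^2/4 + (-6.9631)^2/14 + (1.3913)^2/7
  = 0.0042 + 3.4632 + 0.2765 = 3.744
Step 3: Objective decrease = 0.5 * g^T H^(-1) g = 1.872


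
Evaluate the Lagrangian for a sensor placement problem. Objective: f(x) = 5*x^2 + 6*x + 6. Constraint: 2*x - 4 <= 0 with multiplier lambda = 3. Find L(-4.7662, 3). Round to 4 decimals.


Step 1: Evaluate f(x).
f(-4.7662) = 5*(-4.7662)^2 + 6*(-4.7662) + 6 = 90.9861
Step 2: Evaluate g(x).
g(-4.7662) = 2*-4.7662 - 4 = -13.5324
Step 3: Compute Lagrangian.
L = 90.9861 + 3*-13.5324 = 50.3889


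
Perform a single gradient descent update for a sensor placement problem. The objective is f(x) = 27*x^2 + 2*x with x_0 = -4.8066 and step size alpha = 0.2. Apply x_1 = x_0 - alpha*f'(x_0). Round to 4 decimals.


We compute the gradient at x_0 and apply the update.
f'(x) = 54*x + 2
f'(-4.8066) = 54*-4.8066 + 2 = -257.5564
x_1 = -4.8066 - 0.2*-257.5564 = 46.7047


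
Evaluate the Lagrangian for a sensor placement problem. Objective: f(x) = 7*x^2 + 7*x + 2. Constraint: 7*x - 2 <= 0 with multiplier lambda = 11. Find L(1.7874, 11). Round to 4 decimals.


Step 1: Evaluate f(x).
f(1.7874) = 7*1.7874^2 + 7*1.7874 + 2 = 36.8754
Step 2: Evaluate g(x).
g(1.7874) = 7*1.7874 - 2 = 10.5118
Step 3: Compute Lagrangian.
L = 36.8754 + 11*10.5118 = 152.5052


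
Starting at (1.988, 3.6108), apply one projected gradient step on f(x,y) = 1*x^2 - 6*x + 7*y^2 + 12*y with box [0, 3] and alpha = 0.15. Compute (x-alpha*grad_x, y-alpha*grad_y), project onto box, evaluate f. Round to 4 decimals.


Step 1: Compute gradient at (1.988, 3.6108).
grad_x = 2*1*1.988 - 6 = -2.024
grad_y = 2*7*3.6108 + 12 = 62.5512
Step 2: Gradient step.
x_raw = 1.988 - 0.15*-2.024 = 2.2916
y_raw = 3.6108 - 0.15*62.5512 = -5.7719
Step 3: Project onto [0, 3].
x_proj = clip(2.2916) = 2.2916
y_proj = clip(-5.7719) = 0.0
Step 4: Evaluate f.
f(2.2916, 0.0) = -8.4982


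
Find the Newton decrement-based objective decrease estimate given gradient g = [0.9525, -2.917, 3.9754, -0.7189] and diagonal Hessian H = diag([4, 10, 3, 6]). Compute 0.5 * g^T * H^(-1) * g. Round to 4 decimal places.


Step 1: H is diagonal, so H^(-1) * g = [0.2381, -0.2917, 1.3251, -0.1198].
Step 2: g^T H^(-1) g = sum_i g_i^2 / H_ii
  = (0.9525)^2/4 + (-2.917)^2/10 + (3.9754)^2/3 + (-0.7189)^2/6
  = 0.2268 + 0.8509 + 5.2679 + 0.0861 = 6.4318
Step 3: Objective decrease = 0.5 * g^T H^(-1) g = 3.2159


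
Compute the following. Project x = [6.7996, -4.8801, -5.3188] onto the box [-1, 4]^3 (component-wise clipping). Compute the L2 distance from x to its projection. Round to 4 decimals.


Project each component onto [-1, 4].
clip(6.7996) = 4.0, clip(-4.8801) = -1.0, clip(-5.3188) = -1.0
Projection = [4.0, -1.0, -1.0]
Squared diffs: [7.8378, 15.0552, 18.652]
Distance = sqrt(41.545) = 6.4455


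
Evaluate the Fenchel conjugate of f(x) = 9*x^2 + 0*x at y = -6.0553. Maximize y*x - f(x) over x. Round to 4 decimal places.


f*(y) = sup_x {y*x - a*x^2 - b*x} = sup_x {(y-b)*x - a*x^2}
FOC: (y - b) - 2a*x = 0 => x* = (y - b)/(2a)
x* = (-6.0553 - 0)/(2*9) = -0.3364
f*(-6.0553) = (y-b)^2/(4a) = (-6.0553 - 0)^2/(4*9)
= 36.6667/36 = 1.0185


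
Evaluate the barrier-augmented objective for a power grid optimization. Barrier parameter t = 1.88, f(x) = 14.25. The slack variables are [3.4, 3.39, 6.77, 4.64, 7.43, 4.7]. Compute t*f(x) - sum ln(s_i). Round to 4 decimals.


Step 1: Compute log-barrier.
ln values: [1.2238, 1.2208, 1.9125, 1.5347, 2.0055, 1.5476]
phi = -(1.2238 + 1.2208 + 1.9125 + 1.5347 + 2.0055 + 1.5476) = -9.4449
Step 2: Compute augmented objective.
t*f(x) = 1.88*14.25 = 26.79
Total = 26.79 - 9.4449 = 17.3451


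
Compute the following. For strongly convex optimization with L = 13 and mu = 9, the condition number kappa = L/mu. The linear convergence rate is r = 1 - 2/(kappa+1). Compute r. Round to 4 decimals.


Step 1: Compute the condition number.
kappa = L/mu = 13/9 = 1.4444
Step 2: Compute the convergence rate.
r = 1 - 2/(kappa + 1) = 1 - 2*mu/(L + mu) = (L - mu)/(L + mu) = 4/22 = 0.1818


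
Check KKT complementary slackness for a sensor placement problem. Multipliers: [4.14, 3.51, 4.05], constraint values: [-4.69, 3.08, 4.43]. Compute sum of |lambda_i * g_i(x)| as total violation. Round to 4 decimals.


KKT complementary slackness check:
lambda_1 * g_1 = 4.14 * -4.69 = -19.4166
lambda_2 * g_2 = 3.51 * 3.08 = 10.8108
lambda_3 * g_3 = 4.05 * 4.43 = 17.9415
Total violation = 19.4166 + 10.8108 + 17.9415 = 48.1689


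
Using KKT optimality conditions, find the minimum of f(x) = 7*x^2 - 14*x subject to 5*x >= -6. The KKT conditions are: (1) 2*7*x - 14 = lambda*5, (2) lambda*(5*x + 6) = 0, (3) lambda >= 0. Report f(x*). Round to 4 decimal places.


Step 1: Try lambda = 0 (constraint inactive).
Stationarity: 2*7*x - 14 = 0
x* = 14/(2*7) = 1.0
Check constraint: 5*1.0 = 5.0 >= -6 -- satisfied.
Step 2: Compute optimal value.
f(x*) = 7*1.0^2 - 14*1.0 = -7.0


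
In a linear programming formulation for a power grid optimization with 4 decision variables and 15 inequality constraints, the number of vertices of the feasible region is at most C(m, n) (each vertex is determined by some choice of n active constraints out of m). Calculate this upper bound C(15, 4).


Each vertex corresponds to some choice of n active constraints out of m, so the number of vertices is at most C(m, n) = m! / (n!(m-n)!).
m = 15, n = 4
Numerator: 15 * 14 * 13 * 12
Denominator: 4! = 24
C(15, 4) = 1365


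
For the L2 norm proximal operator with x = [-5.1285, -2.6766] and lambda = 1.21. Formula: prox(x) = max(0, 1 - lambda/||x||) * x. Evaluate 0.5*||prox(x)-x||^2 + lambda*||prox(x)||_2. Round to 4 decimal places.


Step 1: Compute ||x||.
||x|| = 5.785
Step 2: Compute scaling factor.
scale = max(0, 1 - 1.21/5.785) = 0.7908
Step 3: prox(x) = [-4.0558, -2.1168]
||prox(x)|| = 4.575
Step 4: Proximal objective.
0.5*||prox-x||^2 = 0.7321
lambda*||prox|| = 5.5358
Total = 6.2677


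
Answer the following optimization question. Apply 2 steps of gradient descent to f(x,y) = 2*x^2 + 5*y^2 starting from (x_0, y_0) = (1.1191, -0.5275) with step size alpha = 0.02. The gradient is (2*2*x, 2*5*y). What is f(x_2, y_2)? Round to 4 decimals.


Gradient descent on f(x,y) = 2*x^2 + 5*y^2.
Starting point: (1.1191, -0.5275), alpha = 0.02
Step 1: grad_x = 2*2*1.1191 = 4.4764, grad_y = 2*5*-0.5275 = -5.275
  x_1 = 1.1191 - 0.02*4.4764 = 1.0296
  y_1 = -0.5275 - 0.02*-5.275 = -0.422
Step 2: grad_x = 2*2*1.0296 = 4.1183, grad_y = 2*5*-0.422 = -4.22
  x_2 = 1.0296 - 0.02*4.1183 = 0.9472
  y_2 = -0.422 - 0.02*-4.22 = -0.3376
f(0.9472, -0.3376) = 2*0.9472^2 + 5*(-0.3376)^2 = 2.3643


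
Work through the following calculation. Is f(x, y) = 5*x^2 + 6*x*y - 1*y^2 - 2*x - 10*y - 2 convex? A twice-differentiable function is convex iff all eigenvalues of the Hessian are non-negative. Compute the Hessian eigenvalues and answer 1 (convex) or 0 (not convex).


The Hessian of f(x,y) = 5*x^2 + 6*x*y - 1*y^2 - 2*x - 10*y - 2 is:
H = [[10, 6], [6, -2]]
Trace = 10 - 2 = 8
Determinant = 10*-2 - (6)^2 = -56
Discriminant = (8)^2 - 4*-56 = 288.0
Eigenvalues: lambda_1 = -4.4853, lambda_2 = 12.4853
The function is not convex.

0


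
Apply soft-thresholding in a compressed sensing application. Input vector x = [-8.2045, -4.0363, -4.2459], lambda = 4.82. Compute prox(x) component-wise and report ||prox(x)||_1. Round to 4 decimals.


Soft-thresholding with lambda = 4.82:
prox(-8.2045) = sign(-8.2045)*max(|-8.2045| - 4.82, 0) = -3.3845
prox(-4.0363) = sign(-4.0363)*max(|-4.0363| - 4.82, 0) = 0.0
prox(-4.2459) = sign(-4.2459)*max(|-4.2459| - 4.82, 0) = 0.0
prox(x) = [-3.3845, 0.0, 0.0]
||prox(x)||_1 = 3.3845 + 0.0 + 0.0 = 3.3845


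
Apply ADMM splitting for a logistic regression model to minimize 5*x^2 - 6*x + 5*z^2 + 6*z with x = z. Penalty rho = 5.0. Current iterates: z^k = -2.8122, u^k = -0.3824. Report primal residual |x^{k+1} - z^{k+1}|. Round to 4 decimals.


ADMM iteration with rho = 5.0, z^k = -2.8122, u^k = -0.3824
Step 1: x-update.
Minimize 5*x^2 - 6*x + (5.0/2)*(x + 2.8122 - 0.3824)^2
FOC: (2*5 + 5.0)*x = 6 + 5.0*(-2.8122 + 0.3824)
x^{k+1} = -0.4099
Step 2: z-update.
Minimize 5*z^2 + 6*z + (5.0/2)*(-0.4099 - z - 0.3824)^2
FOC: (2*5 + 5.0)*z = -6 + 5.0*(-0.4099 - 0.3824)
z^{k+1} = -0.6641
Step 3: u-update.
u^{k+1} = -0.3824 - 0.4099 + 0.6641 = -0.1282
Step 4: Primal residual = |-0.4099 + 0.6641| = 0.2542
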